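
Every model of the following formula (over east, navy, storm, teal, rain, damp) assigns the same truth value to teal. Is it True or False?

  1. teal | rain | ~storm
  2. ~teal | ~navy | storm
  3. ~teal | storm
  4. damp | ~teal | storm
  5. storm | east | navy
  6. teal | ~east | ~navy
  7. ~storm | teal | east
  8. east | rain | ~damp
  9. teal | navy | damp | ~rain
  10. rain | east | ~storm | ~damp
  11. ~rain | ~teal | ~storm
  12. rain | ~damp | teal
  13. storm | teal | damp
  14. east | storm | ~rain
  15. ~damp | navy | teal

True

Suppose teal = 0.
Case rain = 1:
Case east = 0:
(~storm) alone gives storm = 0.
That conflicts with the unit clause (storm).
Backtrack on east: now try east = 1.
(~navy) alone gives navy = 0.
(damp) alone gives damp = 1.
That conflicts with the unit clause (~damp).
Both values of east lead to a conflict.
Backtrack on rain: now try rain = 0.
(~storm) alone gives storm = 0.
(~damp) alone gives damp = 0.
That conflicts with the unit clause (damp).
Both values of rain lead to a conflict.
So every satisfying assignment has teal = True.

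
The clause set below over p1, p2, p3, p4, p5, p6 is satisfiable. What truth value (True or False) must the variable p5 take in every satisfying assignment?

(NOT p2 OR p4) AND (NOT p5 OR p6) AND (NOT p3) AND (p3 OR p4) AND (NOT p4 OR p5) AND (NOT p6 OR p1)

Suppose p5 = false.
From the singleton clause (NOT p3), p3 = false.
From the singleton clause (p4), p4 = true.
That conflicts with the unit clause (NOT p4).
So every satisfying assignment has p5 = True.

True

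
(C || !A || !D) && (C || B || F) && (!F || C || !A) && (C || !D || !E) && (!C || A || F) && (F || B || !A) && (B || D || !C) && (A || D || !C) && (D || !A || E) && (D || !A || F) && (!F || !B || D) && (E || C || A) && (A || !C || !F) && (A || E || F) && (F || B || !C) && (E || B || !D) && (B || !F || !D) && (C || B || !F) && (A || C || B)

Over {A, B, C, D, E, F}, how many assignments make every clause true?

5

There are 2^6 = 64 truth assignments over (A, B, C, D, E, F).
Split on E. With E = true, the clauses containing E are satisfied and !E drops from the rest; 3 of the 2^5 = 32 assignments to the other variables satisfy what remains.
With E = false, by the same count on the reduced clause set, 2 assignments work.
Total: 3 + 2 = 5.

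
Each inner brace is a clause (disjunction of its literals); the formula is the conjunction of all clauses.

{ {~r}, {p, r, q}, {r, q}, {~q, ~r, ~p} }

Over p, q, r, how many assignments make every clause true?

There are 2^3 = 8 truth assignments over (p, q, r).
Check each against the 4 clauses (columns in the order p, q, r):
  F F F  ✗ fails (p | r | q)
  F F T  ✗ fails (~r)
  F T F  ✓ satisfies all
  F T T  ✗ fails (~r)
  T F F  ✗ fails (r | q)
  T F T  ✗ fails (~r)
  T T F  ✓ satisfies all
  T T T  ✗ fails (~r)
2 of the 8 rows are models.

2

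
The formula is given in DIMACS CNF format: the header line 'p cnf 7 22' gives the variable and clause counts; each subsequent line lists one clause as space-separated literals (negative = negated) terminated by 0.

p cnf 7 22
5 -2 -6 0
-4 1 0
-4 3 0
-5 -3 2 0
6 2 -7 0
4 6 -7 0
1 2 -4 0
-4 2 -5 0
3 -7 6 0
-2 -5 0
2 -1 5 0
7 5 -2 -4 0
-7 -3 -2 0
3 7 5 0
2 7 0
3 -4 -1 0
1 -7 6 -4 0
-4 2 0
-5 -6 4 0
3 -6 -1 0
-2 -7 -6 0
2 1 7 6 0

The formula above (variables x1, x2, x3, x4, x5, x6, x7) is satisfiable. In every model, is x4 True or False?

Suppose x4 = True.
The clause (x1) is unit, so x1 = True.
The clause (x3) is unit, so x3 = True.
The clause (x2) is unit, so x2 = True.
The clause (¬x5) is unit, so x5 = False.
The clause (¬x6) is unit, so x6 = False.
The clause (x7) is unit, so x7 = True.
That conflicts with the unit clause (¬x7).
So every satisfying assignment has x4 = False.

False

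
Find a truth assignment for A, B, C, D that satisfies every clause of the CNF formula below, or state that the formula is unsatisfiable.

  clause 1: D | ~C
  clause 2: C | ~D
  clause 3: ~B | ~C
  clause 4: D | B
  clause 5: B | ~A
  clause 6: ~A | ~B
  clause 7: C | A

Case D = 1:
The clause (C) is unit, so C = 1.
The clause (~B) is unit, so B = 0.
The clause (~A) is unit, so A = 0.
All clauses are satisfied.

A ↦ 0, B ↦ 0, C ↦ 1, D ↦ 1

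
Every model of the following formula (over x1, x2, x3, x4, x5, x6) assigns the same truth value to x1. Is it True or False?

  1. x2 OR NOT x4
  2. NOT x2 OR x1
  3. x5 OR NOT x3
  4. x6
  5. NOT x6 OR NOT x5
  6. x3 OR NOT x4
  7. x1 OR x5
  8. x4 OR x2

Suppose x1 = false.
The clause (NOT x2) is unit, so x2 = false.
The clause (NOT x4) is unit, so x4 = false.
But (x4) is also a unit clause — contradiction.
So every satisfying assignment has x1 = True.

True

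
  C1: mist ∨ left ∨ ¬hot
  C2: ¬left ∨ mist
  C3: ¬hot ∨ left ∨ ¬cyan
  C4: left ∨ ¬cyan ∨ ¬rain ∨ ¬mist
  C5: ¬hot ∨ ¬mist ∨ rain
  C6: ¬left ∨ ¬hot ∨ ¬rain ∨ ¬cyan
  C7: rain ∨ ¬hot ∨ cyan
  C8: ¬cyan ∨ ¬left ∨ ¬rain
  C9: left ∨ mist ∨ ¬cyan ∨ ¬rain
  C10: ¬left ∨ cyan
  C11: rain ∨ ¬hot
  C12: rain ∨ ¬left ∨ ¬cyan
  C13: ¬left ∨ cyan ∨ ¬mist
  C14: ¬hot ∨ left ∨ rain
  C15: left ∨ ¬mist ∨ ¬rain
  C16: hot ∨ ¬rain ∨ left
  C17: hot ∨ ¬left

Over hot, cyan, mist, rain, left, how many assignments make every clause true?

There are 2^5 = 32 truth assignments over (hot, cyan, mist, rain, left).
Split on hot. With hot = True, the clauses containing hot are satisfied and ¬hot drops from the rest; 0 of the 2^4 = 16 assignments to the other variables satisfy what remains.
With hot = False, by the same count on the reduced clause set, 4 assignments work.
Total: 0 + 4 = 4.

4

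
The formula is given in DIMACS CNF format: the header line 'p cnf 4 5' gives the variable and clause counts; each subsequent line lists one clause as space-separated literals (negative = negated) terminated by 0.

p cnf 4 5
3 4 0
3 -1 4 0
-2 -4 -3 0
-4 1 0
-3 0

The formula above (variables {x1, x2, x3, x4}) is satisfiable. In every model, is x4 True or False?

True

Suppose x4 = False.
From the singleton clause (x3), x3 = True.
But (¬x3) is also a unit clause — contradiction.
So every satisfying assignment has x4 = True.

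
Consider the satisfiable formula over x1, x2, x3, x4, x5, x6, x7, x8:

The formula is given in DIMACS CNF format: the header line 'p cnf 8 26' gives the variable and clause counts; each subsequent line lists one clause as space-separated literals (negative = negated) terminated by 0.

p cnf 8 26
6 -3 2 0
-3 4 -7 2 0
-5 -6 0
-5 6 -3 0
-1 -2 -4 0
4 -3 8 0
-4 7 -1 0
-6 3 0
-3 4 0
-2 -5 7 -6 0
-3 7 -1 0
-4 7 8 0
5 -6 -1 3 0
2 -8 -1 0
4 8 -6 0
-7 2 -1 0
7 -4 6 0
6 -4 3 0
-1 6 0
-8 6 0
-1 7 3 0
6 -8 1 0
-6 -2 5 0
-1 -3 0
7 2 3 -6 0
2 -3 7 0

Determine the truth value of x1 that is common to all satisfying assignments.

False

Suppose x1 = True.
The clause (x6) is unit, so x6 = True.
The clause (¬x5) is unit, so x5 = False.
The clause (x3) is unit, so x3 = True.
But (¬x3) is also a unit clause — contradiction.
So every satisfying assignment has x1 = False.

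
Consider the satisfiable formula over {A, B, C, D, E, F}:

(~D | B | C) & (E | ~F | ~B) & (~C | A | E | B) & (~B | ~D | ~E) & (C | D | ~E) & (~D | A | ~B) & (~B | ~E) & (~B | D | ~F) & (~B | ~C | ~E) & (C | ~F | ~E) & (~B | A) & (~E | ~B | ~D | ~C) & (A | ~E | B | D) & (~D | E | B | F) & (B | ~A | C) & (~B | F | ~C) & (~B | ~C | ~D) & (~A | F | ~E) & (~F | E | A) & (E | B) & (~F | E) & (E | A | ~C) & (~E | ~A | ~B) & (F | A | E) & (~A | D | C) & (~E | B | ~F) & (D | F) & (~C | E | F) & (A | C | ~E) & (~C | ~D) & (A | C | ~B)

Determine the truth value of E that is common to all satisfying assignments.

Suppose E = 1.
Unit clause (~B) forces B = 0.
Unit clause (~F) forces F = 0.
Unit clause (~A) forces A = 0.
Unit clause (D) forces D = 1.
Unit clause (C) forces C = 1.
Now (~C) is unsatisfied and unit — conflict.
So every satisfying assignment has E = False.

False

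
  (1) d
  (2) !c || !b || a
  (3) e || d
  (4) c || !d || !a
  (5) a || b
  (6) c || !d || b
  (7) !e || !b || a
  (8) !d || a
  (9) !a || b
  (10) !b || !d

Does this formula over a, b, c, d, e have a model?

The clause (d) is unit, so d = true.
The clause (a) is unit, so a = true.
The clause (c) is unit, so c = true.
The clause (b) is unit, so b = true.
That conflicts with the unit clause (!b).
No assignment satisfies every clause.

No, unsatisfiable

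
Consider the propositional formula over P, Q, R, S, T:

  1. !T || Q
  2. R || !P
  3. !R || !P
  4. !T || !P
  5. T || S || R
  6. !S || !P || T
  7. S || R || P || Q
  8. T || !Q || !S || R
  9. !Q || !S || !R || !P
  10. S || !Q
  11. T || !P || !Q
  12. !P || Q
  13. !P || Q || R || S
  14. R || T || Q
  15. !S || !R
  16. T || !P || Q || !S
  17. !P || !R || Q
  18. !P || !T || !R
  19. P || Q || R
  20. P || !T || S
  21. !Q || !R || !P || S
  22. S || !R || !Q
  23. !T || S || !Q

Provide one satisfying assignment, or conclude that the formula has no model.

Suppose T = true.
From the singleton clause (Q), Q = true.
From the singleton clause (!P), P = false.
From the singleton clause (S), S = true.
From the singleton clause (!R), R = false.
This assignment satisfies each clause.

P ↦ false,  Q ↦ true,  R ↦ false,  S ↦ true,  T ↦ true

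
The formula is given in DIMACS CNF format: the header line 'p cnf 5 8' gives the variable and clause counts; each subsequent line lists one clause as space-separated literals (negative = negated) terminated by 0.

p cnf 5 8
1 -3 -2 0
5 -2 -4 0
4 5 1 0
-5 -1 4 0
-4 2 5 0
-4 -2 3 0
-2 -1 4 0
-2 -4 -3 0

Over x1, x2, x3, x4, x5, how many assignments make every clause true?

There are 2^5 = 32 truth assignments over (x1, x2, x3, x4, x5).
Split on x2. With x2 = True, the clauses containing x2 are satisfied and ¬x2 drops from the rest; 1 of the 2^4 = 16 assignments to the other variables satisfy what remains.
With x2 = False, by the same count on the reduced clause set, 8 assignments work.
Total: 1 + 8 = 9.

9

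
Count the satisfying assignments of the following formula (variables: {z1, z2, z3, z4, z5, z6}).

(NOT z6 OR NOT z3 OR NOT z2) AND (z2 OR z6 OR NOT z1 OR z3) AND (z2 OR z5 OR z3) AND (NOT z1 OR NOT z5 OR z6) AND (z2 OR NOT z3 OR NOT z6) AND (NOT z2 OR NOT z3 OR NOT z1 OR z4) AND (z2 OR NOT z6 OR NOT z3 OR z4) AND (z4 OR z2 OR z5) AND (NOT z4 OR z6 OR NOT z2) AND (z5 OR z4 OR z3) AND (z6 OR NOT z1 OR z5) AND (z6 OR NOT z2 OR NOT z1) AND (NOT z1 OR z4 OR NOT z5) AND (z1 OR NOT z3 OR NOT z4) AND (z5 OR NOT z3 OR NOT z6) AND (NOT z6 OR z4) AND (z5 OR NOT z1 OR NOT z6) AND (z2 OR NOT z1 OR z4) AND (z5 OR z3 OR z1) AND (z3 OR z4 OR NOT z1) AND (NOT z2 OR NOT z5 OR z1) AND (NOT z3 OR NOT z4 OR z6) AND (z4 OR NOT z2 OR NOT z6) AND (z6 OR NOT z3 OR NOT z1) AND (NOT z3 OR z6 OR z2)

6

There are 2^6 = 64 truth assignments over (z1, z2, z3, z4, z5, z6).
Split on z6. With z6 = true, the clauses containing z6 are satisfied and NOT z6 drops from the rest; 3 of the 2^5 = 32 assignments to the other variables satisfy what remains.
With z6 = false, by the same count on the reduced clause set, 3 assignments work.
Total: 3 + 3 = 6.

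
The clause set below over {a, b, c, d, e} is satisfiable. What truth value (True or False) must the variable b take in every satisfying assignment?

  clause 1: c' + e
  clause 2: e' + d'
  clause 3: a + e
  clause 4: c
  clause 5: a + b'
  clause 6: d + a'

Suppose b = 1.
Unit clause (c) forces c = 1.
Unit clause (e) forces e = 1.
Unit clause (d') forces d = 0.
Unit clause (a) forces a = 1.
Now (a') is unsatisfied and unit — conflict.
So every satisfying assignment has b = False.

False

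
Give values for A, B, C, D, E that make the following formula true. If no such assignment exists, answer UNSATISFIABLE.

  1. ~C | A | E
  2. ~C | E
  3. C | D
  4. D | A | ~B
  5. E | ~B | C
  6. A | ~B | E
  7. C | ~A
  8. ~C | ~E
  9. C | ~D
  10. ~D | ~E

UNSATISFIABLE

Suppose C = 0.
(D) alone gives D = 1.
But (~D) is also a unit clause — contradiction.
That branch fails; take C = 1 instead.
(E) alone gives E = 1.
But (~E) is also a unit clause — contradiction.
Either choice for C ends in contradiction.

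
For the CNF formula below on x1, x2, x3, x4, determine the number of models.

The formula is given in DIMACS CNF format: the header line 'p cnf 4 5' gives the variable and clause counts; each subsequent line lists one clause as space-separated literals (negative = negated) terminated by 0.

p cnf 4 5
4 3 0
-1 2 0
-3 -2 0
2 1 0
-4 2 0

There are 2^4 = 16 truth assignments over (x1, x2, x3, x4).
Check each against the 5 clauses (columns in the order x1, x2, x3, x4):
  F F F F  ✗ fails (x4 ∨ x3)
  F F F T  ✗ fails (x2 ∨ x1)
  F F T F  ✗ fails (x2 ∨ x1)
  F F T T  ✗ fails (x2 ∨ x1)
  F T F F  ✗ fails (x4 ∨ x3)
  F T F T  ✓ satisfies all
  F T T F  ✗ fails (¬x3 ∨ ¬x2)
  F T T T  ✗ fails (¬x3 ∨ ¬x2)
  T F F F  ✗ fails (x4 ∨ x3)
  T F F T  ✗ fails (¬x1 ∨ x2)
  T F T F  ✗ fails (¬x1 ∨ x2)
  T F T T  ✗ fails (¬x1 ∨ x2)
  T T F F  ✗ fails (x4 ∨ x3)
  T T F T  ✓ satisfies all
  T T T F  ✗ fails (¬x3 ∨ ¬x2)
  T T T T  ✗ fails (¬x3 ∨ ¬x2)
2 of the 16 rows are models.

2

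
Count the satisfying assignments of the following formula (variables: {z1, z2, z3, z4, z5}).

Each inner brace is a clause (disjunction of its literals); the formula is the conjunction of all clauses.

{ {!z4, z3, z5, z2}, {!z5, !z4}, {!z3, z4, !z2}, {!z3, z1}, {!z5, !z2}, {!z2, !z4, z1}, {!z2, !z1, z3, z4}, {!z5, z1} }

There are 2^5 = 32 truth assignments over (z1, z2, z3, z4, z5).
Split on z5. With z5 = true, the clauses containing z5 are satisfied and !z5 drops from the rest; 2 of the 2^4 = 16 assignments to the other variables satisfy what remains.
With z5 = false, by the same count on the reduced clause set, 7 assignments work.
(One model: z1=F, z2=F, z3=F, z4=F, z5=F.)
Total: 2 + 7 = 9.

9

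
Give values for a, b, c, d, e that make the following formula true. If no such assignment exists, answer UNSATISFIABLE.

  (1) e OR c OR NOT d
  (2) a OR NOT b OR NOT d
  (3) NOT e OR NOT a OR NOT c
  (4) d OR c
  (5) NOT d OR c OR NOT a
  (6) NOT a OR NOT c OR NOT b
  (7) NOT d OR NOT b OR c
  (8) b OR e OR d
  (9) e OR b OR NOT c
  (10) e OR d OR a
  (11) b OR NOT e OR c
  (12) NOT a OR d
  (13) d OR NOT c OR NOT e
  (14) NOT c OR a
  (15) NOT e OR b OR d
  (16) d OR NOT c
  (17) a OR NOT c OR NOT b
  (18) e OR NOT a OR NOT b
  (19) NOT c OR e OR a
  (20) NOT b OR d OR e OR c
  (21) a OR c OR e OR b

Suppose d = true.
Suppose e = true.
Suppose a = true.
From the singleton clause (NOT c), c = false.
That conflicts with the unit clause (c).
Backtrack on a: now try a = false.
From the singleton clause (NOT b), b = false.
From the singleton clause (c), c = true.
That conflicts with the unit clause (NOT c).
Neither a = true nor a = false works.
Backtrack on e: now try e = false.
From the singleton clause (c), c = true.
From the singleton clause (b), b = true.
From the singleton clause (a), a = true.
That conflicts with the unit clause (NOT a).
Neither e = true nor e = false works.
Backtrack on d: now try d = false.
From the singleton clause (c), c = true.
That conflicts with the unit clause (NOT c).
Neither d = true nor d = false works.

UNSATISFIABLE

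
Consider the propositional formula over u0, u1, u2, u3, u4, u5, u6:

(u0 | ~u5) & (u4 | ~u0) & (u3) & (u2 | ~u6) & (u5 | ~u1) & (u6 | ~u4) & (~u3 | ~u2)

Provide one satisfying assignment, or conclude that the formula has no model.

(u3) alone gives u3 = 1.
(~u2) alone gives u2 = 0.
(~u6) alone gives u6 = 0.
(~u4) alone gives u4 = 0.
(~u0) alone gives u0 = 0.
(~u5) alone gives u5 = 0.
(~u1) alone gives u1 = 0.
This assignment satisfies each clause.

u0: 0,  u1: 0,  u2: 0,  u3: 1,  u4: 0,  u5: 0,  u6: 0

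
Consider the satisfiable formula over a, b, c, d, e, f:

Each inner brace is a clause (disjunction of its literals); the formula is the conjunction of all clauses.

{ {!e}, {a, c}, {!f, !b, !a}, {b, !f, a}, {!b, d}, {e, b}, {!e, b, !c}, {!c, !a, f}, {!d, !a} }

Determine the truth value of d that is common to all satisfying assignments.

Suppose d = false.
The clause (!e) is unit, so e = false.
The clause (!b) is unit, so b = false.
Now (b) is unsatisfied and unit — conflict.
So every satisfying assignment has d = True.

True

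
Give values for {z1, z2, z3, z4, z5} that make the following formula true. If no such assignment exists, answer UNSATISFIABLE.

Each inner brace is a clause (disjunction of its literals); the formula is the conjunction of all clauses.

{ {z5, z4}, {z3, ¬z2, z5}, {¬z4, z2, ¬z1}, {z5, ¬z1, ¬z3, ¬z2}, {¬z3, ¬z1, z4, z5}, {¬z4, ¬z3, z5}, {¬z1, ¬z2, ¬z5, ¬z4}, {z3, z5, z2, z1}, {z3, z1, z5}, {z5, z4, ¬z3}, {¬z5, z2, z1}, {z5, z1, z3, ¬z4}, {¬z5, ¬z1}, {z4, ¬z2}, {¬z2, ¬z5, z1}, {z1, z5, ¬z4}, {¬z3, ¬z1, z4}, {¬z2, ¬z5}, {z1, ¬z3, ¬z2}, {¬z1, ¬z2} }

Branch on z5: set z5 = True.
From the singleton clause (¬z1), z1 = False.
From the singleton clause (z2), z2 = True.
That conflicts with the unit clause (¬z2).
So z5 must be the other value — set z5 = False.
From the singleton clause (z4), z4 = True.
From the singleton clause (¬z3), z3 = False.
From the singleton clause (¬z2), z2 = False.
From the singleton clause (¬z1), z1 = False.
That conflicts with the unit clause (z1).
Either choice for z5 ends in contradiction.

UNSATISFIABLE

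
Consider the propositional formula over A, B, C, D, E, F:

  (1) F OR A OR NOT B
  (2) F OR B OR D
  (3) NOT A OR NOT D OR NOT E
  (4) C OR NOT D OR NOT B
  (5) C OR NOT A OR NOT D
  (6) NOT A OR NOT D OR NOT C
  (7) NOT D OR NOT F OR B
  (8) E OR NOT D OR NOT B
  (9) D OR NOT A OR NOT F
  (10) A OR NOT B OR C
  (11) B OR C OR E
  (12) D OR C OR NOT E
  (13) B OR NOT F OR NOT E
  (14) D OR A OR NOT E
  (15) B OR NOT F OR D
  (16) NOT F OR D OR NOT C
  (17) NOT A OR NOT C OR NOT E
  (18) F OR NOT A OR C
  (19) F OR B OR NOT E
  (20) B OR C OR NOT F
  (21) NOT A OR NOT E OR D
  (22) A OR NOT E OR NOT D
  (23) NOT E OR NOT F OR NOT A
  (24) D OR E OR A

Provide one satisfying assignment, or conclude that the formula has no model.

A=true; B=true; C=true; D=false; E=false; F=false

Case F = false:
Case A = true:
(C) alone gives C = true.
(NOT D) alone gives D = false.
(B) alone gives B = true.
(NOT E) alone gives E = false.
Every clause now holds.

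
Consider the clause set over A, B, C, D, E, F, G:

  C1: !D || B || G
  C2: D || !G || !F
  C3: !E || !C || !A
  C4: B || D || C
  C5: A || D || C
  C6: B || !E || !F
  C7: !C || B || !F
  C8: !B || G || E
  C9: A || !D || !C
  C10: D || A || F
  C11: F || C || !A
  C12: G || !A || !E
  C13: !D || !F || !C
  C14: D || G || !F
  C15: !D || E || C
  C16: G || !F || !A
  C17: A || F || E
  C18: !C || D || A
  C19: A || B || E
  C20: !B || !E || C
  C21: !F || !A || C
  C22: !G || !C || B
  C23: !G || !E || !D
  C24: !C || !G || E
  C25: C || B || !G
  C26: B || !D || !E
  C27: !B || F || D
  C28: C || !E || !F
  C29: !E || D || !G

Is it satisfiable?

Yes

Branch on D: set D = false.
Branch on G: set G = false.
The clause (!F) is unit, so F = false.
The clause (A) is unit, so A = true.
The clause (C) is unit, so C = true.
The clause (!E) is unit, so E = false.
The clause (!B) is unit, so B = false.
This assignment satisfies each clause.
A satisfying assignment: A=true, B=false, C=true, D=false, E=false, F=false, G=false.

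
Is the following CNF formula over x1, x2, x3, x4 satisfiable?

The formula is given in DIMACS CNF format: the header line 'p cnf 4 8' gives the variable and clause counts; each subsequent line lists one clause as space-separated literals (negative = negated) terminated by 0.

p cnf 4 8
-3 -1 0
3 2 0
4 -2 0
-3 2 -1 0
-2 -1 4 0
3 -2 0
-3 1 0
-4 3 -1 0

Branch on x3: set x3 = False.
Unit clause (x2) forces x2 = True.
That conflicts with the unit clause (¬x2).
Undo x3 and try x3 = True.
Unit clause (¬x1) forces x1 = False.
That conflicts with the unit clause (x1).
Either choice for x3 ends in contradiction.
No assignment satisfies every clause.

No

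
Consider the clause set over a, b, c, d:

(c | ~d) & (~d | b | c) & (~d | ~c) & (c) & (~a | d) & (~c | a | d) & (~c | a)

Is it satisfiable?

No

Unit clause (c) forces c = 1.
Unit clause (~d) forces d = 0.
Unit clause (~a) forces a = 0.
That conflicts with the unit clause (a).
No assignment satisfies every clause.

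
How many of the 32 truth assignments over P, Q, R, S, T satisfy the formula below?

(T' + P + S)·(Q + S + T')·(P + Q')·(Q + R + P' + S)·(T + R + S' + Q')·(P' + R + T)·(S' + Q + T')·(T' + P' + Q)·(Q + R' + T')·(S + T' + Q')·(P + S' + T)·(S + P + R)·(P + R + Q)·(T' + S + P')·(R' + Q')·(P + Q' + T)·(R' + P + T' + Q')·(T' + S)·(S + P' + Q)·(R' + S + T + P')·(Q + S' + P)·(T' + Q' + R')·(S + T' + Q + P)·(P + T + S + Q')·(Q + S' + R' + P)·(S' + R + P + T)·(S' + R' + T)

There are 2^5 = 32 truth assignments over (P, Q, R, S, T).
Split on P. With P = 1, the clauses containing P are satisfied and P' drops from the rest; 1 of the 2^4 = 16 assignments to the other variables satisfy what remains.
With P = 0, by the same count on the reduced clause set, 1 assignment works.
Total: 1 + 1 = 2.

2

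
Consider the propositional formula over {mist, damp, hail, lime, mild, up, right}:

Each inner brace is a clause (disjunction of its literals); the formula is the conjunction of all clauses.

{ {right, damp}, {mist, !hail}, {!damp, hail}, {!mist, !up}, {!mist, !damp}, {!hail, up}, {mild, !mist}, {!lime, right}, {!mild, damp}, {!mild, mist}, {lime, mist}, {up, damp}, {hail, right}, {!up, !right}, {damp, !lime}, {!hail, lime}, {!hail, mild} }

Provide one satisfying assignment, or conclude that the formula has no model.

UNSATISFIABLE

Try right = true.
(!up) alone gives up = false.
(!hail) alone gives hail = false.
(!damp) alone gives damp = false.
That conflicts with the unit clause (damp).
So right must be the other value — set right = false.
(damp) alone gives damp = true.
(hail) alone gives hail = true.
(mist) alone gives mist = true.
That conflicts with the unit clause (!mist).
Either choice for right ends in contradiction.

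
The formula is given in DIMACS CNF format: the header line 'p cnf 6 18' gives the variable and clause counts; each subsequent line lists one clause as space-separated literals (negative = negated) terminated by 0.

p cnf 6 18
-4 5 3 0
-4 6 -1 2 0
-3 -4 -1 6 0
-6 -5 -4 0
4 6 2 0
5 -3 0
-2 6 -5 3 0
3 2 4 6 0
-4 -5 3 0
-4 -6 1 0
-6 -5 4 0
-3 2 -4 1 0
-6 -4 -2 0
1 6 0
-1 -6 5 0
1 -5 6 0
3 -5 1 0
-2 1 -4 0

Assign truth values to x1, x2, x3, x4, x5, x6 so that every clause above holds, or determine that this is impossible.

x1: False, x2: True, x3: False, x4: False, x5: False, x6: True

Branch on x5: set x5 = False.
(¬x3) alone gives x3 = False.
(¬x4) alone gives x4 = False.
Branch on x6: set x6 = True.
(¬x1) alone gives x1 = False.
All clauses hold; x2 can take either value.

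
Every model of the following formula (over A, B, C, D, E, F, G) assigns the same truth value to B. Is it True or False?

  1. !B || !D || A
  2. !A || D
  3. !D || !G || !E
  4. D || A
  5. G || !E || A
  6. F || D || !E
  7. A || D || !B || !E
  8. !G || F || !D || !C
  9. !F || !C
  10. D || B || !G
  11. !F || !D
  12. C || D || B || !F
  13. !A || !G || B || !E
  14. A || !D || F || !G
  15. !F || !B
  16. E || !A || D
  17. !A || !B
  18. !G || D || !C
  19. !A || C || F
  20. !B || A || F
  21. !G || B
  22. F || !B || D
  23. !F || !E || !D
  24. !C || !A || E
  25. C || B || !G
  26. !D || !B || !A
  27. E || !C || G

False

Suppose B = true.
(!F) alone gives F = false.
(!A) alone gives A = false.
Now (A) is unsatisfied and unit — conflict.
So every satisfying assignment has B = False.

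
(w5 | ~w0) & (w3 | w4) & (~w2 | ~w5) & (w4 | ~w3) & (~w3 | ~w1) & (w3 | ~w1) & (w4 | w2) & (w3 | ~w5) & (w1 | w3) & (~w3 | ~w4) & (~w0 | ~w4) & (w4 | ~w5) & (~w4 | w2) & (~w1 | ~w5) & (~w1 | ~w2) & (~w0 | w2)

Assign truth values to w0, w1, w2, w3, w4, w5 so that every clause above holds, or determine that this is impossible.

UNSATISFIABLE

Branch on w5: set w5 = 1.
(~w2) alone gives w2 = 0.
(w4) alone gives w4 = 1.
But (~w4) is also a unit clause — contradiction.
So w5 must be the other value — set w5 = 0.
(~w0) alone gives w0 = 0.
Branch on w3: set w3 = 1.
(w4) alone gives w4 = 1.
But (~w4) is also a unit clause — contradiction.
So w3 must be the other value — set w3 = 0.
(w4) alone gives w4 = 1.
(~w1) alone gives w1 = 0.
But (w1) is also a unit clause — contradiction.
Neither w3 = 1 nor w3 = 0 works.
Neither w5 = 1 nor w5 = 0 works.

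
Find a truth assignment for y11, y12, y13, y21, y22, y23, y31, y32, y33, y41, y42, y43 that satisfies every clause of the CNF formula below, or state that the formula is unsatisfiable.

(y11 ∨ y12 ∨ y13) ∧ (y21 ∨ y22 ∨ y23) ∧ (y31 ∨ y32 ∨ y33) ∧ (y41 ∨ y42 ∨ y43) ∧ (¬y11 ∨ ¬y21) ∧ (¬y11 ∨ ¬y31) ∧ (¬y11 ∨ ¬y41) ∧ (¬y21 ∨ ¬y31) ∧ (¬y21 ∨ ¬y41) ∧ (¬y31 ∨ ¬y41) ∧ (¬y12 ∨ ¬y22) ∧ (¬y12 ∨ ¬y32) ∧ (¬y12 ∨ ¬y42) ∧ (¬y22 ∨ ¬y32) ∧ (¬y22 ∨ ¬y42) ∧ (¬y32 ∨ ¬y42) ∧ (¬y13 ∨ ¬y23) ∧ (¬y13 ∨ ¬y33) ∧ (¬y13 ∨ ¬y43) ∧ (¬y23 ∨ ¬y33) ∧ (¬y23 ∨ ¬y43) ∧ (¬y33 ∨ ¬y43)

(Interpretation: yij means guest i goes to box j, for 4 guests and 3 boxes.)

Suppose y11 = False.
Suppose y12 = True.
From the singleton clause (¬y22), y22 = False.
From the singleton clause (¬y32), y32 = False.
From the singleton clause (¬y42), y42 = False.
Suppose y21 = True.
From the singleton clause (¬y31), y31 = False.
From the singleton clause (y33), y33 = True.
From the singleton clause (¬y41), y41 = False.
From the singleton clause (y43), y43 = True.
Now (¬y43) is unsatisfied and unit — conflict.
So y21 must be the other value — set y21 = False.
From the singleton clause (y23), y23 = True.
From the singleton clause (¬y13), y13 = False.
From the singleton clause (¬y33), y33 = False.
From the singleton clause (y31), y31 = True.
From the singleton clause (¬y41), y41 = False.
From the singleton clause (y43), y43 = True.
Now (¬y43) is unsatisfied and unit — conflict.
Both values of y21 lead to a conflict.
So y12 must be the other value — set y12 = False.
From the singleton clause (y13), y13 = True.
From the singleton clause (¬y23), y23 = False.
From the singleton clause (¬y33), y33 = False.
From the singleton clause (¬y43), y43 = False.
Suppose y21 = True.
From the singleton clause (¬y31), y31 = False.
From the singleton clause (y32), y32 = True.
From the singleton clause (¬y41), y41 = False.
From the singleton clause (y42), y42 = True.
Now (¬y42) is unsatisfied and unit — conflict.
So y21 must be the other value — set y21 = False.
From the singleton clause (y22), y22 = True.
From the singleton clause (¬y32), y32 = False.
From the singleton clause (y31), y31 = True.
From the singleton clause (¬y41), y41 = False.
From the singleton clause (y42), y42 = True.
Now (¬y42) is unsatisfied and unit — conflict.
Both values of y21 lead to a conflict.
Both values of y12 lead to a conflict.
So y11 must be the other value — set y11 = True.
From the singleton clause (¬y21), y21 = False.
From the singleton clause (¬y31), y31 = False.
From the singleton clause (¬y41), y41 = False.
Suppose y22 = True.
From the singleton clause (¬y12), y12 = False.
From the singleton clause (¬y32), y32 = False.
From the singleton clause (y33), y33 = True.
From the singleton clause (¬y42), y42 = False.
From the singleton clause (y43), y43 = True.
Now (¬y43) is unsatisfied and unit — conflict.
So y22 must be the other value — set y22 = False.
From the singleton clause (y23), y23 = True.
From the singleton clause (¬y13), y13 = False.
From the singleton clause (¬y33), y33 = False.
From the singleton clause (y32), y32 = True.
From the singleton clause (¬y12), y12 = False.
From the singleton clause (¬y42), y42 = False.
From the singleton clause (y43), y43 = True.
Now (¬y43) is unsatisfied and unit — conflict.
Both values of y22 lead to a conflict.
Both values of y11 lead to a conflict.

UNSATISFIABLE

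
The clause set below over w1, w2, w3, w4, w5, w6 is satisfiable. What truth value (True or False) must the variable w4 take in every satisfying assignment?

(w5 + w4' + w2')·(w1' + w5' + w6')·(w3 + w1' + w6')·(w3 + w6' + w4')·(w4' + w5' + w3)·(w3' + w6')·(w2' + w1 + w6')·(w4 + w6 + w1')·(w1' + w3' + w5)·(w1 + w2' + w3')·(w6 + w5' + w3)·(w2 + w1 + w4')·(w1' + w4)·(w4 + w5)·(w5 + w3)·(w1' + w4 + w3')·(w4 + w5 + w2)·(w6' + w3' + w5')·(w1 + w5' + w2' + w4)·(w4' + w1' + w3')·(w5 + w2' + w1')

Suppose w4 = 1.
Branch on w5: set w5 = 1.
Unit clause (w3) forces w3 = 1.
Unit clause (w6') forces w6 = 0.
Unit clause (w1') forces w1 = 0.
Unit clause (w2') forces w2 = 0.
But (w2) is also a unit clause — contradiction.
Undo w5 and try w5 = 0.
Unit clause (w2') forces w2 = 0.
Unit clause (w1) forces w1 = 1.
Unit clause (w3') forces w3 = 0.
But (w3) is also a unit clause — contradiction.
Either choice for w5 ends in contradiction.
So every satisfying assignment has w4 = False.

False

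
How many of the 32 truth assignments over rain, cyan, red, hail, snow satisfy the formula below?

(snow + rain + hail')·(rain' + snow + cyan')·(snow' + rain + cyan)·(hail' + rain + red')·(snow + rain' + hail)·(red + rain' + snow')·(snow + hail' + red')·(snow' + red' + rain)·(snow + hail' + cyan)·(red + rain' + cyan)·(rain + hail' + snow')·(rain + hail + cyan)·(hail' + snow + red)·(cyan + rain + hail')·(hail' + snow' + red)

There are 2^5 = 32 truth assignments over (rain, cyan, red, hail, snow).
Split on hail. With hail = 1, the clauses containing hail are satisfied and hail' drops from the rest; 2 of the 2^4 = 16 assignments to the other variables satisfy what remains.
With hail = 0, by the same count on the reduced clause set, 5 assignments work.
Total: 2 + 5 = 7.

7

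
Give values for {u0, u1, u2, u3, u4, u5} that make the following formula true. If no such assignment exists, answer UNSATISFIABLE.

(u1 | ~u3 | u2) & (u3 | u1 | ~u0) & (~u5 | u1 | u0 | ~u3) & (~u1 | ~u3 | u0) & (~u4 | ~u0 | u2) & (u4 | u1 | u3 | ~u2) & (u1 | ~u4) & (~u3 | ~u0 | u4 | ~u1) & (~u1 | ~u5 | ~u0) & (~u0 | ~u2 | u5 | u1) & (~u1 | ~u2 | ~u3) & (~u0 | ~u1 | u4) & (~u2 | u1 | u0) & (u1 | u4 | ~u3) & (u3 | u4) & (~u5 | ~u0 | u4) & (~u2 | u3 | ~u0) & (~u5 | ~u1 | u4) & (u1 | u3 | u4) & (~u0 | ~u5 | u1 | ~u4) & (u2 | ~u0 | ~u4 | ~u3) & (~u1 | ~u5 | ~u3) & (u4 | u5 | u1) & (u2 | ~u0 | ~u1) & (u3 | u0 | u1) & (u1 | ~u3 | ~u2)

Branch on u1: set u1 = 1.
Branch on u3: set u3 = 0.
(u4) alone gives u4 = 1.
Branch on u0: set u0 = 0.
All clauses hold; u2, u5 can take either value.

u0: 0, u1: 1, u2: 1, u3: 0, u4: 1, u5: 0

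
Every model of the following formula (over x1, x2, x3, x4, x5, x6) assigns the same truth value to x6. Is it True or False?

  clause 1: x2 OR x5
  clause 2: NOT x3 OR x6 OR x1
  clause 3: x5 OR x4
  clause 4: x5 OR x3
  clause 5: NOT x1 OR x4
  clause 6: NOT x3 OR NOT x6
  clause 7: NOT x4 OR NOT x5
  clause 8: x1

Suppose x6 = true.
Unit clause (NOT x3) forces x3 = false.
Unit clause (x5) forces x5 = true.
Unit clause (NOT x4) forces x4 = false.
Unit clause (NOT x1) forces x1 = false.
That conflicts with the unit clause (x1).
So every satisfying assignment has x6 = False.

False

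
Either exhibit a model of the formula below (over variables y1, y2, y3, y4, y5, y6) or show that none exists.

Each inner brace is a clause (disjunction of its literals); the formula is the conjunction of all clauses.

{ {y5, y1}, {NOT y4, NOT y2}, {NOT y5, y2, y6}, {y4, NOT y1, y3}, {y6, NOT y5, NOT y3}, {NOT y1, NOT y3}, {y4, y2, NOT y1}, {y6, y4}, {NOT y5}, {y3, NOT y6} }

y1: true, y2: false, y3: false, y4: true, y5: false, y6: false

Unit clause (NOT y5) forces y5 = false.
Unit clause (y1) forces y1 = true.
Unit clause (NOT y3) forces y3 = false.
Unit clause (y4) forces y4 = true.
Unit clause (NOT y2) forces y2 = false.
Unit clause (NOT y6) forces y6 = false.
All clauses are satisfied.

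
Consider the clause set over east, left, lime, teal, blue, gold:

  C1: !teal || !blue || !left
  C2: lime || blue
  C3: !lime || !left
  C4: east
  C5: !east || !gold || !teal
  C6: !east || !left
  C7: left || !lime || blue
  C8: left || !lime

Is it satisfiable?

Unit clause (east) forces east = true.
Unit clause (!left) forces left = false.
Unit clause (!lime) forces lime = false.
Unit clause (blue) forces blue = true.
Case gold = false:
Every clause is now satisfied; teal is unconstrained.
A satisfying assignment: east: true,  left: false,  lime: false,  teal: false,  blue: true,  gold: false.

Yes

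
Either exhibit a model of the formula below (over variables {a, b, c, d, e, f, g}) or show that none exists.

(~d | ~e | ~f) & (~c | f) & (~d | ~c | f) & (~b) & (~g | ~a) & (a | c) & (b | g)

(~b) alone gives b = 0.
(g) alone gives g = 1.
(~a) alone gives a = 0.
(c) alone gives c = 1.
(f) alone gives f = 1.
Case d = 0:
No clause remains; e is free.

a=0, b=0, c=1, d=0, e=0, f=1, g=1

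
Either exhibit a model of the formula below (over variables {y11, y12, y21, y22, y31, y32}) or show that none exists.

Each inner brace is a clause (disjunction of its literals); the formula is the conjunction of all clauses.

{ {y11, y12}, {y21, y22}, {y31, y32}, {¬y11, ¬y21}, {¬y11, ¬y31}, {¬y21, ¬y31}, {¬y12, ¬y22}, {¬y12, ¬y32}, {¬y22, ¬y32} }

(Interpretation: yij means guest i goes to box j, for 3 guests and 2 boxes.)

UNSATISFIABLE

Try y11 = True.
(¬y21) alone gives y21 = False.
(y22) alone gives y22 = True.
(¬y31) alone gives y31 = False.
(y32) alone gives y32 = True.
That conflicts with the unit clause (¬y32).
That branch fails; take y11 = False instead.
(y12) alone gives y12 = True.
(¬y22) alone gives y22 = False.
(y21) alone gives y21 = True.
(¬y31) alone gives y31 = False.
(y32) alone gives y32 = True.
That conflicts with the unit clause (¬y32).
Either choice for y11 ends in contradiction.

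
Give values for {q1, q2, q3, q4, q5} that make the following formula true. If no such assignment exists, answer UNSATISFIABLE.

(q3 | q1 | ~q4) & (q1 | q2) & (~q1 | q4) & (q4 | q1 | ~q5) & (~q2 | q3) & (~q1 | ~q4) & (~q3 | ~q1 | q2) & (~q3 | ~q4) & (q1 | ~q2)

Suppose q1 = 1.
(q4) alone gives q4 = 1.
But (~q4) is also a unit clause — contradiction.
So q1 must be the other value — set q1 = 0.
(q2) alone gives q2 = 1.
But (~q2) is also a unit clause — contradiction.
Either choice for q1 ends in contradiction.

UNSATISFIABLE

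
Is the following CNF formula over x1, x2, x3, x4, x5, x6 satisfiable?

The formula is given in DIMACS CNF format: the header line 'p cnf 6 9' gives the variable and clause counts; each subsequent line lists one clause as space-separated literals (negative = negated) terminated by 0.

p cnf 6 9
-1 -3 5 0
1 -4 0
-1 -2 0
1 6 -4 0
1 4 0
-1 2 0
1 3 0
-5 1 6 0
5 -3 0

Try x1 = True.
(¬x2) alone gives x2 = False.
But (x2) is also a unit clause — contradiction.
Undo x1 and try x1 = False.
(¬x4) alone gives x4 = False.
But (x4) is also a unit clause — contradiction.
Both values of x1 lead to a conflict.
No assignment satisfies every clause.

No, unsatisfiable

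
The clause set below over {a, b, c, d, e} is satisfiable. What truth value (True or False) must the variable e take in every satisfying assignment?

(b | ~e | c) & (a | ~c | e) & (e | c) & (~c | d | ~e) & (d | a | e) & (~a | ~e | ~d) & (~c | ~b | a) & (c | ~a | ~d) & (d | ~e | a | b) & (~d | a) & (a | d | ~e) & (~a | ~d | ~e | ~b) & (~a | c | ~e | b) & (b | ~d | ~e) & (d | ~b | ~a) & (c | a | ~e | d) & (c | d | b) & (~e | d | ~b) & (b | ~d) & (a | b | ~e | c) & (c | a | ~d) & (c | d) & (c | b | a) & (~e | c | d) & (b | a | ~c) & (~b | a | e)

Suppose e = 1.
Suppose b = 1.
Unit clause (d) forces d = 1.
Unit clause (~a) forces a = 0.
But (a) is also a unit clause — contradiction.
That branch fails; take b = 0 instead.
Unit clause (c) forces c = 1.
Unit clause (d) forces d = 1.
But (~d) is also a unit clause — contradiction.
Either choice for b ends in contradiction.
So every satisfying assignment has e = False.

False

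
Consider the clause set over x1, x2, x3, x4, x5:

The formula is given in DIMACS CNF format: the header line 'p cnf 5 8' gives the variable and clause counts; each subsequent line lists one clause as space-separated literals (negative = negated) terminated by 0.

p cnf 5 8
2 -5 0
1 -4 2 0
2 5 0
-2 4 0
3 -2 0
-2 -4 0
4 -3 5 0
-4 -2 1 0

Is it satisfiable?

No

Suppose x2 = True.
From the singleton clause (x4), x4 = True.
But (¬x4) is also a unit clause — contradiction.
So x2 must be the other value — set x2 = False.
From the singleton clause (¬x5), x5 = False.
But (x5) is also a unit clause — contradiction.
Neither x2 = True nor x2 = False works.
No assignment satisfies every clause.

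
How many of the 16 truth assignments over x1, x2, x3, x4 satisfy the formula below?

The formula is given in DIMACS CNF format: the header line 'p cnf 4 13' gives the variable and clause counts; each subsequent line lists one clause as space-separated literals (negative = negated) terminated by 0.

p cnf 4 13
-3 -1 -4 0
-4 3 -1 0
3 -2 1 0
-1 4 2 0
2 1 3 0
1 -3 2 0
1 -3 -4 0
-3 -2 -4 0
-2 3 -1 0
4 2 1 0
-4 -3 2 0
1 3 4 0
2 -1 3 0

2

There are 2^4 = 16 truth assignments over (x1, x2, x3, x4).
Check each against the 13 clauses (columns in the order x1, x2, x3, x4):
  F F F F  ✗ fails (x2 ∨ x1 ∨ x3)
  F F F T  ✗ fails (x2 ∨ x1 ∨ x3)
  F F T F  ✗ fails (x1 ∨ ¬x3 ∨ x2)
  F F T T  ✗ fails (x1 ∨ ¬x3 ∨ x2)
  F T F F  ✗ fails (x3 ∨ ¬x2 ∨ x1)
  F T F T  ✗ fails (x3 ∨ ¬x2 ∨ x1)
  F T T F  ✓ satisfies all
  F T T T  ✗ fails (x1 ∨ ¬x3 ∨ ¬x4)
  T F F F  ✗ fails (¬x1 ∨ x4 ∨ x2)
  T F F T  ✗ fails (¬x4 ∨ x3 ∨ ¬x1)
  T F T F  ✗ fails (¬x1 ∨ x4 ∨ x2)
  T F T T  ✗ fails (¬x3 ∨ ¬x1 ∨ ¬x4)
  T T F F  ✗ fails (¬x2 ∨ x3 ∨ ¬x1)
  T T F T  ✗ fails (¬x4 ∨ x3 ∨ ¬x1)
  T T T F  ✓ satisfies all
  T T T T  ✗ fails (¬x3 ∨ ¬x1 ∨ ¬x4)
2 of the 16 rows are models.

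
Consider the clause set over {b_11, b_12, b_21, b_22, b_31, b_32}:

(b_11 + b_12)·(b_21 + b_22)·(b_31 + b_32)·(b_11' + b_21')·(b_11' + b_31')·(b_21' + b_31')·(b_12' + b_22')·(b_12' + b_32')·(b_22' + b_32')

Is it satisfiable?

No

Branch on b_11: set b_11 = 1.
Unit clause (b_21') forces b_21 = 0.
Unit clause (b_22) forces b_22 = 1.
Unit clause (b_31') forces b_31 = 0.
Unit clause (b_32) forces b_32 = 1.
Now (b_32') is unsatisfied and unit — conflict.
Backtrack on b_11: now try b_11 = 0.
Unit clause (b_12) forces b_12 = 1.
Unit clause (b_22') forces b_22 = 0.
Unit clause (b_21) forces b_21 = 1.
Unit clause (b_31') forces b_31 = 0.
Unit clause (b_32) forces b_32 = 1.
Now (b_32') is unsatisfied and unit — conflict.
Both values of b_11 lead to a conflict.
No assignment satisfies every clause.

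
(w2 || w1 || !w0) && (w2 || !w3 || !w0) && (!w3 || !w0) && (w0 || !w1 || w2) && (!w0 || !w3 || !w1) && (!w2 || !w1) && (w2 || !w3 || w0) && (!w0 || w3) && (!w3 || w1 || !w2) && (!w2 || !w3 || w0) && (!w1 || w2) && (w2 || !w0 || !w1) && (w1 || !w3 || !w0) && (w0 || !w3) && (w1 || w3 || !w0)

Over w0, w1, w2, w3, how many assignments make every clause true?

There are 2^4 = 16 truth assignments over (w0, w1, w2, w3).
Check each against the 15 clauses (columns in the order w0, w1, w2, w3):
  F F F F  ✓ satisfies all
  F F F T  ✗ fails (w2 || !w3 || w0)
  F F T F  ✓ satisfies all
  F F T T  ✗ fails (!w3 || w1 || !w2)
  F T F F  ✗ fails (w0 || !w1 || w2)
  F T F T  ✗ fails (w0 || !w1 || w2)
  F T T F  ✗ fails (!w2 || !w1)
  F T T T  ✗ fails (!w2 || !w1)
  T F F F  ✗ fails (w2 || w1 || !w0)
  T F F T  ✗ fails (w2 || w1 || !w0)
  T F T F  ✗ fails (!w0 || w3)
  T F T T  ✗ fails (!w3 || !w0)
  T T F F  ✗ fails (!w0 || w3)
  T T F T  ✗ fails (w2 || !w3 || !w0)
  T T T F  ✗ fails (!w2 || !w1)
  T T T T  ✗ fails (!w3 || !w0)
2 of the 16 rows are models.

2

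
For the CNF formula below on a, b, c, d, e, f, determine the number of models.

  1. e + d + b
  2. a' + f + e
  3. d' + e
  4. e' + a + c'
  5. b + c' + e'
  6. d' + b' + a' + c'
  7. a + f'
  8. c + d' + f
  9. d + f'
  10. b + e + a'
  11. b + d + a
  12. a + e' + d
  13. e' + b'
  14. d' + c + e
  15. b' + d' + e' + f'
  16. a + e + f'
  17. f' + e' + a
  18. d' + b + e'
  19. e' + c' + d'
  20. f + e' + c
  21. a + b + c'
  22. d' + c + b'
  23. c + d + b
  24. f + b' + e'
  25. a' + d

2

There are 2^6 = 64 truth assignments over (a, b, c, d, e, f).
Split on c. With c = 1, the clauses containing c are satisfied and c' drops from the rest; 1 of the 2^5 = 32 assignments to the other variables satisfy what remains.
With c = 0, by the same count on the reduced clause set, 1 assignment works.
Total: 1 + 1 = 2.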